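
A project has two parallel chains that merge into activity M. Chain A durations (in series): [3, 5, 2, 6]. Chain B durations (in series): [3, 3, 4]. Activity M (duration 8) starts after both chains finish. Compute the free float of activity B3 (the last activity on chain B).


ES(B3) = sum of predecessors on chain B = 6
EF(B3) = ES + duration = 6 + 4 = 10
Successor of B3 is M. ES(M) = max(sum(A), sum(B)) = max(16, 10) = 16
Free float = ES(successor) - EF(current) = 16 - 10 = 6

6


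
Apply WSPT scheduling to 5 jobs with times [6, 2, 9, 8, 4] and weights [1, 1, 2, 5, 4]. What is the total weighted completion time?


Compute p/w ratios and sort ascending (WSPT): [(4, 4), (8, 5), (2, 1), (9, 2), (6, 1)]
Compute weighted completion times:
  Job (p=4,w=4): C=4, w*C=4*4=16
  Job (p=8,w=5): C=12, w*C=5*12=60
  Job (p=2,w=1): C=14, w*C=1*14=14
  Job (p=9,w=2): C=23, w*C=2*23=46
  Job (p=6,w=1): C=29, w*C=1*29=29
Total weighted completion time = 165

165


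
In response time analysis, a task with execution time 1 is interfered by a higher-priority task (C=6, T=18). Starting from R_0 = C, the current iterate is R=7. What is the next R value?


R_next = C + ceil(R_prev / T_hp) * C_hp
ceil(7 / 18) = ceil(0.3889) = 1
Interference = 1 * 6 = 6
R_next = 1 + 6 = 7
R_next = R_prev, so the iteration has converged (response time = 7).

7


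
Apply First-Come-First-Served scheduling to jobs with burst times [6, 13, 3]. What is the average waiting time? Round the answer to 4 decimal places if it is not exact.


FCFS order (as given): [6, 13, 3]
Waiting times:
  Job 1: wait = 0
  Job 2: wait = 6
  Job 3: wait = 19
Sum of waiting times = 25
Average waiting time = 25/3 = 8.3333

8.3333


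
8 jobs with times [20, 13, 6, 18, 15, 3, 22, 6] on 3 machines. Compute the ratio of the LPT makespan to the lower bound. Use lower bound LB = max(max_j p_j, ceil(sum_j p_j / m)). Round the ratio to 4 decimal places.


LPT order: [22, 20, 18, 15, 13, 6, 6, 3]
Machine loads after assignment: [34, 36, 33]
LPT makespan = 36
Lower bound = max(max_job, ceil(total/3)) = max(22, 35) = 35
Ratio = 36 / 35 = 1.0286

1.0286


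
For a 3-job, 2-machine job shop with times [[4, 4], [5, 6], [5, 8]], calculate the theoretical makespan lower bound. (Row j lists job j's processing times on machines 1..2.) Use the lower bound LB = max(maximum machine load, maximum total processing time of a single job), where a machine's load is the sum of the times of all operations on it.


Machine loads:
  Machine 1: 4 + 5 + 5 = 14
  Machine 2: 4 + 6 + 8 = 18
Max machine load = 18
Job totals:
  Job 1: 8
  Job 2: 11
  Job 3: 13
Max job total = 13
Lower bound = max(18, 13) = 18

18


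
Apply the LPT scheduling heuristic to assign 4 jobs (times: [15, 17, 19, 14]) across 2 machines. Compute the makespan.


Sort jobs in decreasing order (LPT): [19, 17, 15, 14]
Assign each job to the least loaded machine:
  Machine 1: jobs [19, 14], load = 33
  Machine 2: jobs [17, 15], load = 32
Makespan = max load = 33

33


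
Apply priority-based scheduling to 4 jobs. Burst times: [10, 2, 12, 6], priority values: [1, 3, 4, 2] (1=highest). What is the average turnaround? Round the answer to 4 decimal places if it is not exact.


Sort by priority (ascending = highest first):
Order: [(1, 10), (2, 6), (3, 2), (4, 12)]
Completion times:
  Priority 1, burst=10, C=10
  Priority 2, burst=6, C=16
  Priority 3, burst=2, C=18
  Priority 4, burst=12, C=30
Average turnaround = 74/4 = 18.5

18.5


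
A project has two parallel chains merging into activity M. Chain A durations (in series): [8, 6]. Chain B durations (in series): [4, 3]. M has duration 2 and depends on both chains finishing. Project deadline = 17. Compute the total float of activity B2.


Forward pass: ES(B2) = sum of predecessors on chain B = 4
EF = ES + duration = 4 + 3 = 7
Backward pass: LF(M) = deadline = 17; LS(M) = 17 - 2 = 15
LF(B2) = LS(M) - sum(successors on chain B) = 15 - 0 = 15
LS = LF - duration = 15 - 3 = 12
Total float = LS - ES = 12 - 4 = 8

8


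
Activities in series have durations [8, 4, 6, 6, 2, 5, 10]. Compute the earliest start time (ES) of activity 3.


Activity 3 starts after activities 1 through 2 complete.
Predecessor durations: [8, 4]
ES = 8 + 4 = 12

12


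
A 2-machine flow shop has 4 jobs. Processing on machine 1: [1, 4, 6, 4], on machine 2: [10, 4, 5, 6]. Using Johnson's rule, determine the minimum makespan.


Apply Johnson's rule:
  Group 1 (a <= b): [(1, 1, 10), (2, 4, 4), (4, 4, 6)]
  Group 2 (a > b): [(3, 6, 5)]
Optimal job order: [1, 2, 4, 3]
Schedule:
  Job 1: M1 done at 1, M2 done at 11
  Job 2: M1 done at 5, M2 done at 15
  Job 4: M1 done at 9, M2 done at 21
  Job 3: M1 done at 15, M2 done at 26
Makespan = 26

26


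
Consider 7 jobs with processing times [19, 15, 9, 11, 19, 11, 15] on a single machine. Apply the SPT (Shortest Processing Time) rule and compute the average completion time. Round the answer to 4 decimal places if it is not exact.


Sort jobs by processing time (SPT order): [9, 11, 11, 15, 15, 19, 19]
Compute completion times sequentially:
  Job 1: processing = 9, completes at 9
  Job 2: processing = 11, completes at 20
  Job 3: processing = 11, completes at 31
  Job 4: processing = 15, completes at 46
  Job 5: processing = 15, completes at 61
  Job 6: processing = 19, completes at 80
  Job 7: processing = 19, completes at 99
Sum of completion times = 346
Average completion time = 346/7 = 49.4286

49.4286


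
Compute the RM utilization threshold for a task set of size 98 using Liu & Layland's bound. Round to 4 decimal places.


Compute 2^(1/98) = 1.0070980027
Subtract 1: 1.0070980027 - 1 = 0.0070980027
Multiply by n: 98 * 0.0070980027 = 0.6956042646
Round to 4 dp: 0.6956

0.6956


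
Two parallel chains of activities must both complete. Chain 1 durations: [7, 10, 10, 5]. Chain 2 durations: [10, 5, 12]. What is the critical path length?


Path A total = 7 + 10 + 10 + 5 = 32
Path B total = 10 + 5 + 12 = 27
Critical path = longest path = max(32, 27) = 32

32


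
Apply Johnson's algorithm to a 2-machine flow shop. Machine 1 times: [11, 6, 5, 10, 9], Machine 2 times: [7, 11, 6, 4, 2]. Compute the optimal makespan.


Apply Johnson's rule:
  Group 1 (a <= b): [(3, 5, 6), (2, 6, 11)]
  Group 2 (a > b): [(1, 11, 7), (4, 10, 4), (5, 9, 2)]
Optimal job order: [3, 2, 1, 4, 5]
Schedule:
  Job 3: M1 done at 5, M2 done at 11
  Job 2: M1 done at 11, M2 done at 22
  Job 1: M1 done at 22, M2 done at 29
  Job 4: M1 done at 32, M2 done at 36
  Job 5: M1 done at 41, M2 done at 43
Makespan = 43

43


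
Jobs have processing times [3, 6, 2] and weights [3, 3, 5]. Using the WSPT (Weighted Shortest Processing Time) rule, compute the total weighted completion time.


Compute p/w ratios and sort ascending (WSPT): [(2, 5), (3, 3), (6, 3)]
Compute weighted completion times:
  Job (p=2,w=5): C=2, w*C=5*2=10
  Job (p=3,w=3): C=5, w*C=3*5=15
  Job (p=6,w=3): C=11, w*C=3*11=33
Total weighted completion time = 58

58


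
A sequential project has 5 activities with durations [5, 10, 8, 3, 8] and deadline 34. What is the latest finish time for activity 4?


LF(activity 4) = deadline - sum of successor durations
Successors: activities 5 through 5 with durations [8]
Sum of successor durations = 8
LF = 34 - 8 = 26

26


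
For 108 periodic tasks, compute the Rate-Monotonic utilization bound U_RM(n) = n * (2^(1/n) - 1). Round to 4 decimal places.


Compute 2^(1/108) = 1.0064386691
Subtract 1: 1.0064386691 - 1 = 0.0064386691
Multiply by n: 108 * 0.0064386691 = 0.6953762628
Round to 4 dp: 0.6954

0.6954


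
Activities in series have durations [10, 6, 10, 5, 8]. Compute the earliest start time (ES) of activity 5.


Activity 5 starts after activities 1 through 4 complete.
Predecessor durations: [10, 6, 10, 5]
ES = 10 + 6 + 10 + 5 = 31

31


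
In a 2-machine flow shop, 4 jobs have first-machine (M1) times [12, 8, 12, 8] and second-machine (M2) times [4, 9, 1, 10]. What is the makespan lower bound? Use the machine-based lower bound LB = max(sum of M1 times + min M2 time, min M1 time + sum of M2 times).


LB1 = sum(M1 times) + min(M2 times) = 40 + 1 = 41
LB2 = min(M1 times) + sum(M2 times) = 8 + 24 = 32
Lower bound = max(LB1, LB2) = max(41, 32) = 41

41


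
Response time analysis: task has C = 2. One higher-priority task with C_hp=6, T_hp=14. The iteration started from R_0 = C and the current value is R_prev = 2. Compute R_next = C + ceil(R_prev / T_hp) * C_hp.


R_next = C + ceil(R_prev / T_hp) * C_hp
ceil(2 / 14) = ceil(0.1429) = 1
Interference = 1 * 6 = 6
R_next = 2 + 6 = 8

8


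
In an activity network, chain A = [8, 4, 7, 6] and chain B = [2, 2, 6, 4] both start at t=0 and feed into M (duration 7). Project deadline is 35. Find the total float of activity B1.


Forward pass: ES(B1) = sum of predecessors on chain B = 0
EF = ES + duration = 0 + 2 = 2
Backward pass: LF(M) = deadline = 35; LS(M) = 35 - 7 = 28
LF(B1) = LS(M) - sum(successors on chain B) = 28 - 12 = 16
LS = LF - duration = 16 - 2 = 14
Total float = LS - ES = 14 - 0 = 14

14


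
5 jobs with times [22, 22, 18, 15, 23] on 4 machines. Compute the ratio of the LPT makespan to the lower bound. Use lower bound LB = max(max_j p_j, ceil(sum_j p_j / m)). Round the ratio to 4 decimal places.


LPT order: [23, 22, 22, 18, 15]
Machine loads after assignment: [23, 22, 22, 33]
LPT makespan = 33
Lower bound = max(max_job, ceil(total/4)) = max(23, 25) = 25
Ratio = 33 / 25 = 1.32

1.32


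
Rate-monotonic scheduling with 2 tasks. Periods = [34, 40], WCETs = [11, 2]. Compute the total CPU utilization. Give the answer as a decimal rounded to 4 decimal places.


Compute individual utilizations (exact fractions):
  Task 1: C/T = 11/34 (approx. 0.3235)
  Task 2: C/T = 2/40 = 1/20 (approx. 0.05)
Total utilization U = 11/34 + 1/20 = 127/340
Rounded to 4 decimal places: U = 0.3735
RM (Liu & Layland) bound for 2 tasks = 0.828427; compare with U = 127/340 (approx. 0.373529)
U <= bound, so schedulable by RM sufficient condition.

0.3735


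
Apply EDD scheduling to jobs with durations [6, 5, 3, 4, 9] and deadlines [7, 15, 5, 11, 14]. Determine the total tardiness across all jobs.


Sort by due date (EDD order): [(3, 5), (6, 7), (4, 11), (9, 14), (5, 15)]
Compute completion times and tardiness:
  Job 1: p=3, d=5, C=3, tardiness=max(0,3-5)=0
  Job 2: p=6, d=7, C=9, tardiness=max(0,9-7)=2
  Job 3: p=4, d=11, C=13, tardiness=max(0,13-11)=2
  Job 4: p=9, d=14, C=22, tardiness=max(0,22-14)=8
  Job 5: p=5, d=15, C=27, tardiness=max(0,27-15)=12
Total tardiness = 24

24


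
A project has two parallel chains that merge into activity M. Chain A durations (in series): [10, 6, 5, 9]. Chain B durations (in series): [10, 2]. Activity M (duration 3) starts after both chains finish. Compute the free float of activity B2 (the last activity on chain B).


ES(B2) = sum of predecessors on chain B = 10
EF(B2) = ES + duration = 10 + 2 = 12
Successor of B2 is M. ES(M) = max(sum(A), sum(B)) = max(30, 12) = 30
Free float = ES(successor) - EF(current) = 30 - 12 = 18

18


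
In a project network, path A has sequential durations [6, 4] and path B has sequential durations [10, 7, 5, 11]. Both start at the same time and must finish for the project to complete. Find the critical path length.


Path A total = 6 + 4 = 10
Path B total = 10 + 7 + 5 + 11 = 33
Critical path = longest path = max(10, 33) = 33

33


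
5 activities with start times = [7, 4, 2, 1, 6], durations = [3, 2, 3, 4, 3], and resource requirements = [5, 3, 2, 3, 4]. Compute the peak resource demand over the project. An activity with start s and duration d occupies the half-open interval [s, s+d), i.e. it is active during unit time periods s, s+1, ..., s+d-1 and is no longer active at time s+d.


Each activity i is active on [start_i, start_i + duration_i).
Compute total resource usage per time slot:
  t=0: active resources = [], total = 0
  t=1: active resources = [3], total = 3
  t=2: active resources = [2, 3], total = 5
  t=3: active resources = [2, 3], total = 5
  t=4: active resources = [3, 2, 3], total = 8
  t=5: active resources = [3], total = 3
  t=6: active resources = [4], total = 4
  t=7: active resources = [5, 4], total = 9
  t=8: active resources = [5, 4], total = 9
  t=9: active resources = [5], total = 5
Peak resource demand = 9

9


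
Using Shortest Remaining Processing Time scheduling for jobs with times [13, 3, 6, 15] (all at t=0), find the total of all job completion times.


Since all jobs arrive at t=0, SRPT equals SPT ordering.
SPT order: [3, 6, 13, 15]
Completion times:
  Job 1: p=3, C=3
  Job 2: p=6, C=9
  Job 3: p=13, C=22
  Job 4: p=15, C=37
Total completion time = 3 + 9 + 22 + 37 = 71

71


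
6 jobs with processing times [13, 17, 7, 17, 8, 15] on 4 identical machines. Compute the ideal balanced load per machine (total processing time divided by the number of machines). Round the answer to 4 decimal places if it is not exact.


Total processing time = 13 + 17 + 7 + 17 + 8 + 15 = 77
Number of machines = 4
Ideal balanced load = 77 / 4 = 19.25

19.25


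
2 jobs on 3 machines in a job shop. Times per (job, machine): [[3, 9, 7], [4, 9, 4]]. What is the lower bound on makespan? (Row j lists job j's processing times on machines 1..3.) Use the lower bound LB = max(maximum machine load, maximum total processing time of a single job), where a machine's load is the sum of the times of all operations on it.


Machine loads:
  Machine 1: 3 + 4 = 7
  Machine 2: 9 + 9 = 18
  Machine 3: 7 + 4 = 11
Max machine load = 18
Job totals:
  Job 1: 19
  Job 2: 17
Max job total = 19
Lower bound = max(18, 19) = 19

19


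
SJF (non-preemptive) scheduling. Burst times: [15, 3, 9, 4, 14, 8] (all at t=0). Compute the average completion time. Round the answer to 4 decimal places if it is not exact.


SJF order (ascending): [3, 4, 8, 9, 14, 15]
Completion times:
  Job 1: burst=3, C=3
  Job 2: burst=4, C=7
  Job 3: burst=8, C=15
  Job 4: burst=9, C=24
  Job 5: burst=14, C=38
  Job 6: burst=15, C=53
Average completion = 140/6 = 23.3333

23.3333


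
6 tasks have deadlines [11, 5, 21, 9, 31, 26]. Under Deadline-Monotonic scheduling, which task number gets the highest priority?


Sort tasks by relative deadline (ascending):
  Task 2: deadline = 5
  Task 4: deadline = 9
  Task 1: deadline = 11
  Task 3: deadline = 21
  Task 6: deadline = 26
  Task 5: deadline = 31
Priority order (highest first): [2, 4, 1, 3, 6, 5]
Highest priority task = 2

2


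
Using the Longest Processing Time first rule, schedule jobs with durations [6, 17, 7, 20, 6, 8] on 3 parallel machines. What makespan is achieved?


Sort jobs in decreasing order (LPT): [20, 17, 8, 7, 6, 6]
Assign each job to the least loaded machine:
  Machine 1: jobs [20], load = 20
  Machine 2: jobs [17, 6], load = 23
  Machine 3: jobs [8, 7, 6], load = 21
Makespan = max load = 23

23


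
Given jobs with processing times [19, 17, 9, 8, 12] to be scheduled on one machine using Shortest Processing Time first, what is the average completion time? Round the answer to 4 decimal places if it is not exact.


Sort jobs by processing time (SPT order): [8, 9, 12, 17, 19]
Compute completion times sequentially:
  Job 1: processing = 8, completes at 8
  Job 2: processing = 9, completes at 17
  Job 3: processing = 12, completes at 29
  Job 4: processing = 17, completes at 46
  Job 5: processing = 19, completes at 65
Sum of completion times = 165
Average completion time = 165/5 = 33.0

33.0


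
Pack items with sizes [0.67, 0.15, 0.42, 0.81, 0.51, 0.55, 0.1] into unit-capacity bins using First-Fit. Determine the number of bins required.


Place items sequentially using First-Fit:
  Item 0.67 -> new Bin 1
  Item 0.15 -> Bin 1 (now 0.82)
  Item 0.42 -> new Bin 2
  Item 0.81 -> new Bin 3
  Item 0.51 -> Bin 2 (now 0.93)
  Item 0.55 -> new Bin 4
  Item 0.1 -> Bin 1 (now 0.92)
Total bins used = 4

4


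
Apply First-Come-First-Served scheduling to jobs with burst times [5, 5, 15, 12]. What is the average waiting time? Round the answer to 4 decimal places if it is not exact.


FCFS order (as given): [5, 5, 15, 12]
Waiting times:
  Job 1: wait = 0
  Job 2: wait = 5
  Job 3: wait = 10
  Job 4: wait = 25
Sum of waiting times = 40
Average waiting time = 40/4 = 10.0

10.0


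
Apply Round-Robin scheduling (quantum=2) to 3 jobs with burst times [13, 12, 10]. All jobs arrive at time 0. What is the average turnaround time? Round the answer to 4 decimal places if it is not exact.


Time quantum = 2
Execution trace:
  J1 runs 2 units, time = 2
  J2 runs 2 units, time = 4
  J3 runs 2 units, time = 6
  J1 runs 2 units, time = 8
  J2 runs 2 units, time = 10
  J3 runs 2 units, time = 12
  J1 runs 2 units, time = 14
  J2 runs 2 units, time = 16
  J3 runs 2 units, time = 18
  J1 runs 2 units, time = 20
  J2 runs 2 units, time = 22
  J3 runs 2 units, time = 24
  J1 runs 2 units, time = 26
  J2 runs 2 units, time = 28
  J3 runs 2 units, time = 30
  J1 runs 2 units, time = 32
  J2 runs 2 units, time = 34
  J1 runs 1 units, time = 35
Finish times: [35, 34, 30]
Average turnaround = 99/3 = 33.0

33.0


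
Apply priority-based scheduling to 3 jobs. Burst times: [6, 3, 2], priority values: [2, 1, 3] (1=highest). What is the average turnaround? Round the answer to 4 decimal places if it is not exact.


Sort by priority (ascending = highest first):
Order: [(1, 3), (2, 6), (3, 2)]
Completion times:
  Priority 1, burst=3, C=3
  Priority 2, burst=6, C=9
  Priority 3, burst=2, C=11
Average turnaround = 23/3 = 7.6667

7.6667


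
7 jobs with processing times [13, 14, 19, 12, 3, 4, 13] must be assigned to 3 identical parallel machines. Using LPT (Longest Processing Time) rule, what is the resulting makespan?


Sort jobs in decreasing order (LPT): [19, 14, 13, 13, 12, 4, 3]
Assign each job to the least loaded machine:
  Machine 1: jobs [19, 4, 3], load = 26
  Machine 2: jobs [14, 12], load = 26
  Machine 3: jobs [13, 13], load = 26
Makespan = max load = 26

26


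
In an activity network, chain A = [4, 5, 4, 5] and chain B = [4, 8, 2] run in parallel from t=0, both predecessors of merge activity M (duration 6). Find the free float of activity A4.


ES(A4) = sum of predecessors on chain A = 13
EF(A4) = ES + duration = 13 + 5 = 18
Successor of A4 is M. ES(M) = max(sum(A), sum(B)) = max(18, 14) = 18
Free float = ES(successor) - EF(current) = 18 - 18 = 0

0


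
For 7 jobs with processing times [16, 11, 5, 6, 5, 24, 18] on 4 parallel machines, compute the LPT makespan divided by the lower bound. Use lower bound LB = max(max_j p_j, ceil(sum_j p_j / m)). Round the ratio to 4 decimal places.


LPT order: [24, 18, 16, 11, 6, 5, 5]
Machine loads after assignment: [24, 18, 21, 22]
LPT makespan = 24
Lower bound = max(max_job, ceil(total/4)) = max(24, 22) = 24
Ratio = 24 / 24 = 1.0

1.0


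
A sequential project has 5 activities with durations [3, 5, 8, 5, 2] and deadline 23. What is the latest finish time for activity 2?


LF(activity 2) = deadline - sum of successor durations
Successors: activities 3 through 5 with durations [8, 5, 2]
Sum of successor durations = 15
LF = 23 - 15 = 8

8


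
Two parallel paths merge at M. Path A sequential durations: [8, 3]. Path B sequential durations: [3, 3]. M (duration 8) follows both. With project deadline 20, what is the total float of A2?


Forward pass: ES(A2) = sum of predecessors on chain A = 8
EF = ES + duration = 8 + 3 = 11
Backward pass: LF(M) = deadline = 20; LS(M) = 20 - 8 = 12
LF(A2) = LS(M) - sum(successors on chain A) = 12 - 0 = 12
LS = LF - duration = 12 - 3 = 9
Total float = LS - ES = 9 - 8 = 1

1


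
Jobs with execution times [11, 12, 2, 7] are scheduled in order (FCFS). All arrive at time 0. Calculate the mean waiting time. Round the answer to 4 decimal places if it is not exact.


FCFS order (as given): [11, 12, 2, 7]
Waiting times:
  Job 1: wait = 0
  Job 2: wait = 11
  Job 3: wait = 23
  Job 4: wait = 25
Sum of waiting times = 59
Average waiting time = 59/4 = 14.75

14.75


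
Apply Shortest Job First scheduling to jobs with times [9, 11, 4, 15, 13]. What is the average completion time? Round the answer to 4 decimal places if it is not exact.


SJF order (ascending): [4, 9, 11, 13, 15]
Completion times:
  Job 1: burst=4, C=4
  Job 2: burst=9, C=13
  Job 3: burst=11, C=24
  Job 4: burst=13, C=37
  Job 5: burst=15, C=52
Average completion = 130/5 = 26.0

26.0


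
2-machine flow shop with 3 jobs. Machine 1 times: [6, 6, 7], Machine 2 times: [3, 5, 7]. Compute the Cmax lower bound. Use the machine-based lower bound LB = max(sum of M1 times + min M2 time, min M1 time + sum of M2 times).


LB1 = sum(M1 times) + min(M2 times) = 19 + 3 = 22
LB2 = min(M1 times) + sum(M2 times) = 6 + 15 = 21
Lower bound = max(LB1, LB2) = max(22, 21) = 22

22


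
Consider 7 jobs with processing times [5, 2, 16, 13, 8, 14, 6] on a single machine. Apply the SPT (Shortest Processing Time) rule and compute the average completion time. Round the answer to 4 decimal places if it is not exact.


Sort jobs by processing time (SPT order): [2, 5, 6, 8, 13, 14, 16]
Compute completion times sequentially:
  Job 1: processing = 2, completes at 2
  Job 2: processing = 5, completes at 7
  Job 3: processing = 6, completes at 13
  Job 4: processing = 8, completes at 21
  Job 5: processing = 13, completes at 34
  Job 6: processing = 14, completes at 48
  Job 7: processing = 16, completes at 64
Sum of completion times = 189
Average completion time = 189/7 = 27.0

27.0


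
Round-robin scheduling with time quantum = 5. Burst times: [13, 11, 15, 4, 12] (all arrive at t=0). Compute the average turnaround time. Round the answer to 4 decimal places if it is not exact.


Time quantum = 5
Execution trace:
  J1 runs 5 units, time = 5
  J2 runs 5 units, time = 10
  J3 runs 5 units, time = 15
  J4 runs 4 units, time = 19
  J5 runs 5 units, time = 24
  J1 runs 5 units, time = 29
  J2 runs 5 units, time = 34
  J3 runs 5 units, time = 39
  J5 runs 5 units, time = 44
  J1 runs 3 units, time = 47
  J2 runs 1 units, time = 48
  J3 runs 5 units, time = 53
  J5 runs 2 units, time = 55
Finish times: [47, 48, 53, 19, 55]
Average turnaround = 222/5 = 44.4

44.4


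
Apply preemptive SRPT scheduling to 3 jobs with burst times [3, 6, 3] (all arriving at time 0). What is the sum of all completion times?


Since all jobs arrive at t=0, SRPT equals SPT ordering.
SPT order: [3, 3, 6]
Completion times:
  Job 1: p=3, C=3
  Job 2: p=3, C=6
  Job 3: p=6, C=12
Total completion time = 3 + 6 + 12 = 21

21


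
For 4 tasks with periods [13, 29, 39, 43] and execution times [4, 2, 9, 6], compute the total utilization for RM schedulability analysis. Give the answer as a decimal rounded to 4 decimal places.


Compute individual utilizations (exact fractions):
  Task 1: C/T = 4/13 (approx. 0.3077)
  Task 2: C/T = 2/29 (approx. 0.069)
  Task 3: C/T = 9/39 = 3/13 (approx. 0.2308)
  Task 4: C/T = 6/43 (approx. 0.1395)
Total utilization U = 4/13 + 2/29 + 3/13 + 6/43 = 12109/16211
Rounded to 4 decimal places: U = 0.7470
RM (Liu & Layland) bound for 4 tasks = 0.756828; compare with U = 12109/16211 (approx. 0.746962)
U <= bound, so schedulable by RM sufficient condition.

0.7470


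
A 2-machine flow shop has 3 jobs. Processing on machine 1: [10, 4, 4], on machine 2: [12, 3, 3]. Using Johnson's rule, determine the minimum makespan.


Apply Johnson's rule:
  Group 1 (a <= b): [(1, 10, 12)]
  Group 2 (a > b): [(2, 4, 3), (3, 4, 3)]
Optimal job order: [1, 2, 3]
Schedule:
  Job 1: M1 done at 10, M2 done at 22
  Job 2: M1 done at 14, M2 done at 25
  Job 3: M1 done at 18, M2 done at 28
Makespan = 28

28


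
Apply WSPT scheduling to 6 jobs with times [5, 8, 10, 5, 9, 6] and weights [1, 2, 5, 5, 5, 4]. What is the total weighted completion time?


Compute p/w ratios and sort ascending (WSPT): [(5, 5), (6, 4), (9, 5), (10, 5), (8, 2), (5, 1)]
Compute weighted completion times:
  Job (p=5,w=5): C=5, w*C=5*5=25
  Job (p=6,w=4): C=11, w*C=4*11=44
  Job (p=9,w=5): C=20, w*C=5*20=100
  Job (p=10,w=5): C=30, w*C=5*30=150
  Job (p=8,w=2): C=38, w*C=2*38=76
  Job (p=5,w=1): C=43, w*C=1*43=43
Total weighted completion time = 438

438


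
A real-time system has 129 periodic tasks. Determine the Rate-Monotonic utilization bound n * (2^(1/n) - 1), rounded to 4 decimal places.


Compute 2^(1/129) = 1.0053876957
Subtract 1: 1.0053876957 - 1 = 0.0053876957
Multiply by n: 129 * 0.0053876957 = 0.6950127453
Round to 4 dp: 0.6950

0.6950


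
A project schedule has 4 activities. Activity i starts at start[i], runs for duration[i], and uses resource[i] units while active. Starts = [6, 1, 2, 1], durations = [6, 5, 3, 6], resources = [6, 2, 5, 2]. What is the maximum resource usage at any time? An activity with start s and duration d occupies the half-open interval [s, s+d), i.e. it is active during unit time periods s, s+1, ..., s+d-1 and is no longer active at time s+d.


Each activity i is active on [start_i, start_i + duration_i).
Compute total resource usage per time slot:
  t=0: active resources = [], total = 0
  t=1: active resources = [2, 2], total = 4
  t=2: active resources = [2, 5, 2], total = 9
  t=3: active resources = [2, 5, 2], total = 9
  t=4: active resources = [2, 5, 2], total = 9
  t=5: active resources = [2, 2], total = 4
  t=6: active resources = [6, 2], total = 8
  t=7: active resources = [6], total = 6
  t=8: active resources = [6], total = 6
  t=9: active resources = [6], total = 6
  t=10: active resources = [6], total = 6
  t=11: active resources = [6], total = 6
Peak resource demand = 9

9


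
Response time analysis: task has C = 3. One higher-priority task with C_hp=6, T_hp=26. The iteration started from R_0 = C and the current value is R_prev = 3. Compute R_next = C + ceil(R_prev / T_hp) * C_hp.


R_next = C + ceil(R_prev / T_hp) * C_hp
ceil(3 / 26) = ceil(0.1154) = 1
Interference = 1 * 6 = 6
R_next = 3 + 6 = 9

9


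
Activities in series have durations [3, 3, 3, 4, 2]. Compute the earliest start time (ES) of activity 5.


Activity 5 starts after activities 1 through 4 complete.
Predecessor durations: [3, 3, 3, 4]
ES = 3 + 3 + 3 + 4 = 13

13


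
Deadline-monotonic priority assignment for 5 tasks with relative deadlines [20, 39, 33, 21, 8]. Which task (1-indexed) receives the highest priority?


Sort tasks by relative deadline (ascending):
  Task 5: deadline = 8
  Task 1: deadline = 20
  Task 4: deadline = 21
  Task 3: deadline = 33
  Task 2: deadline = 39
Priority order (highest first): [5, 1, 4, 3, 2]
Highest priority task = 5

5


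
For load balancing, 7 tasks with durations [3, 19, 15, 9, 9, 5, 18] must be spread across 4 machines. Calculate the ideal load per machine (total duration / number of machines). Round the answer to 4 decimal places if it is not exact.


Total processing time = 3 + 19 + 15 + 9 + 9 + 5 + 18 = 78
Number of machines = 4
Ideal balanced load = 78 / 4 = 19.5

19.5


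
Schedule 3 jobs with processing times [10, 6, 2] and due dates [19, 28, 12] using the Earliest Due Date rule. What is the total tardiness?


Sort by due date (EDD order): [(2, 12), (10, 19), (6, 28)]
Compute completion times and tardiness:
  Job 1: p=2, d=12, C=2, tardiness=max(0,2-12)=0
  Job 2: p=10, d=19, C=12, tardiness=max(0,12-19)=0
  Job 3: p=6, d=28, C=18, tardiness=max(0,18-28)=0
Total tardiness = 0

0


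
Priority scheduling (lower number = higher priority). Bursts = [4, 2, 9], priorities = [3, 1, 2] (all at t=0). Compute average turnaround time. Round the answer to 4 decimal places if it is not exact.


Sort by priority (ascending = highest first):
Order: [(1, 2), (2, 9), (3, 4)]
Completion times:
  Priority 1, burst=2, C=2
  Priority 2, burst=9, C=11
  Priority 3, burst=4, C=15
Average turnaround = 28/3 = 9.3333

9.3333


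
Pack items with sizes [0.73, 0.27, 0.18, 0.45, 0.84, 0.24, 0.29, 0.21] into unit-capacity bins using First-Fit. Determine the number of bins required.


Place items sequentially using First-Fit:
  Item 0.73 -> new Bin 1
  Item 0.27 -> Bin 1 (now 1.0)
  Item 0.18 -> new Bin 2
  Item 0.45 -> Bin 2 (now 0.63)
  Item 0.84 -> new Bin 3
  Item 0.24 -> Bin 2 (now 0.87)
  Item 0.29 -> new Bin 4
  Item 0.21 -> Bin 4 (now 0.5)
Total bins used = 4

4


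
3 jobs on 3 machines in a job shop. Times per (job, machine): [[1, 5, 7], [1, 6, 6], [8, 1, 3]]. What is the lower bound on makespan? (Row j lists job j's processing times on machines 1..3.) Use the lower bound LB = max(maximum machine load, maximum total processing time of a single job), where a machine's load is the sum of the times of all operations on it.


Machine loads:
  Machine 1: 1 + 1 + 8 = 10
  Machine 2: 5 + 6 + 1 = 12
  Machine 3: 7 + 6 + 3 = 16
Max machine load = 16
Job totals:
  Job 1: 13
  Job 2: 13
  Job 3: 12
Max job total = 13
Lower bound = max(16, 13) = 16

16


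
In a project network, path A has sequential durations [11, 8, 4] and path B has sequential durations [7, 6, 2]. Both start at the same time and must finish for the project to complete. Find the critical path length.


Path A total = 11 + 8 + 4 = 23
Path B total = 7 + 6 + 2 = 15
Critical path = longest path = max(23, 15) = 23

23


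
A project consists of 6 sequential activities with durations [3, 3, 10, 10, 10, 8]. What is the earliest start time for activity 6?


Activity 6 starts after activities 1 through 5 complete.
Predecessor durations: [3, 3, 10, 10, 10]
ES = 3 + 3 + 10 + 10 + 10 = 36

36


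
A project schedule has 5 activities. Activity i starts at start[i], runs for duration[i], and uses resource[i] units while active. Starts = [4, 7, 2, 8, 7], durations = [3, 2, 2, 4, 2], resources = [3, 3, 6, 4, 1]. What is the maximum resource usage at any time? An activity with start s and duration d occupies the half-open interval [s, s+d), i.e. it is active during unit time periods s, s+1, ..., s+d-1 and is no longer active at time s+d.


Each activity i is active on [start_i, start_i + duration_i).
Compute total resource usage per time slot:
  t=0: active resources = [], total = 0
  t=1: active resources = [], total = 0
  t=2: active resources = [6], total = 6
  t=3: active resources = [6], total = 6
  t=4: active resources = [3], total = 3
  t=5: active resources = [3], total = 3
  t=6: active resources = [3], total = 3
  t=7: active resources = [3, 1], total = 4
  t=8: active resources = [3, 4, 1], total = 8
  t=9: active resources = [4], total = 4
  t=10: active resources = [4], total = 4
  t=11: active resources = [4], total = 4
Peak resource demand = 8

8


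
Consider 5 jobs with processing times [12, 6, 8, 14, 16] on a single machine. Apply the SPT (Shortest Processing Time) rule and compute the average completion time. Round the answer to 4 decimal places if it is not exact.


Sort jobs by processing time (SPT order): [6, 8, 12, 14, 16]
Compute completion times sequentially:
  Job 1: processing = 6, completes at 6
  Job 2: processing = 8, completes at 14
  Job 3: processing = 12, completes at 26
  Job 4: processing = 14, completes at 40
  Job 5: processing = 16, completes at 56
Sum of completion times = 142
Average completion time = 142/5 = 28.4

28.4


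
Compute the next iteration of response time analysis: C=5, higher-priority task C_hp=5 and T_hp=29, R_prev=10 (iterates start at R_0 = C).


R_next = C + ceil(R_prev / T_hp) * C_hp
ceil(10 / 29) = ceil(0.3448) = 1
Interference = 1 * 5 = 5
R_next = 5 + 5 = 10
R_next = R_prev, so the iteration has converged (response time = 10).

10


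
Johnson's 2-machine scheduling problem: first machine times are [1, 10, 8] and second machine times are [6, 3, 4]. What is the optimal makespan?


Apply Johnson's rule:
  Group 1 (a <= b): [(1, 1, 6)]
  Group 2 (a > b): [(3, 8, 4), (2, 10, 3)]
Optimal job order: [1, 3, 2]
Schedule:
  Job 1: M1 done at 1, M2 done at 7
  Job 3: M1 done at 9, M2 done at 13
  Job 2: M1 done at 19, M2 done at 22
Makespan = 22

22


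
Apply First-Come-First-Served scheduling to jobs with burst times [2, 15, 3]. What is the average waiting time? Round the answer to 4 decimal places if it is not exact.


FCFS order (as given): [2, 15, 3]
Waiting times:
  Job 1: wait = 0
  Job 2: wait = 2
  Job 3: wait = 17
Sum of waiting times = 19
Average waiting time = 19/3 = 6.3333

6.3333


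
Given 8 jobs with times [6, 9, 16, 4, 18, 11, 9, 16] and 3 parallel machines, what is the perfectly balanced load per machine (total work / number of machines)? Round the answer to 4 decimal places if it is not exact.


Total processing time = 6 + 9 + 16 + 4 + 18 + 11 + 9 + 16 = 89
Number of machines = 3
Ideal balanced load = 89 / 3 = 29.6667

29.6667


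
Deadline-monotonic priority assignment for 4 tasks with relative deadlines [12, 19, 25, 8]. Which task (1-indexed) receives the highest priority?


Sort tasks by relative deadline (ascending):
  Task 4: deadline = 8
  Task 1: deadline = 12
  Task 2: deadline = 19
  Task 3: deadline = 25
Priority order (highest first): [4, 1, 2, 3]
Highest priority task = 4

4


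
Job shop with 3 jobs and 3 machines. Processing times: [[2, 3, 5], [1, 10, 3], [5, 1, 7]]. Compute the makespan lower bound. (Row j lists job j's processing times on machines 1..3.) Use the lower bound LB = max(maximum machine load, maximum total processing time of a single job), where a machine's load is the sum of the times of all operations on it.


Machine loads:
  Machine 1: 2 + 1 + 5 = 8
  Machine 2: 3 + 10 + 1 = 14
  Machine 3: 5 + 3 + 7 = 15
Max machine load = 15
Job totals:
  Job 1: 10
  Job 2: 14
  Job 3: 13
Max job total = 14
Lower bound = max(15, 14) = 15

15


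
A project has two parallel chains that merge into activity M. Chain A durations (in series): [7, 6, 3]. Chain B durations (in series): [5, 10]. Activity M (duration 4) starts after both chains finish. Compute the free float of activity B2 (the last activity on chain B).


ES(B2) = sum of predecessors on chain B = 5
EF(B2) = ES + duration = 5 + 10 = 15
Successor of B2 is M. ES(M) = max(sum(A), sum(B)) = max(16, 15) = 16
Free float = ES(successor) - EF(current) = 16 - 15 = 1

1


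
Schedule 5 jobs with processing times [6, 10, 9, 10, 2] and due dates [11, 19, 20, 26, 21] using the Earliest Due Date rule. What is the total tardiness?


Sort by due date (EDD order): [(6, 11), (10, 19), (9, 20), (2, 21), (10, 26)]
Compute completion times and tardiness:
  Job 1: p=6, d=11, C=6, tardiness=max(0,6-11)=0
  Job 2: p=10, d=19, C=16, tardiness=max(0,16-19)=0
  Job 3: p=9, d=20, C=25, tardiness=max(0,25-20)=5
  Job 4: p=2, d=21, C=27, tardiness=max(0,27-21)=6
  Job 5: p=10, d=26, C=37, tardiness=max(0,37-26)=11
Total tardiness = 22

22


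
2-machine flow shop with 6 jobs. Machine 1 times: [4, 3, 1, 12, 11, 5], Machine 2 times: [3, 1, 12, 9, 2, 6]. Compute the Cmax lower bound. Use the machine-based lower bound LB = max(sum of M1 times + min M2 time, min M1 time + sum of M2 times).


LB1 = sum(M1 times) + min(M2 times) = 36 + 1 = 37
LB2 = min(M1 times) + sum(M2 times) = 1 + 33 = 34
Lower bound = max(LB1, LB2) = max(37, 34) = 37

37


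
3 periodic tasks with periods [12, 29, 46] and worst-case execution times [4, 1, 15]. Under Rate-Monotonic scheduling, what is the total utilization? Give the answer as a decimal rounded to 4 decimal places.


Compute individual utilizations (exact fractions):
  Task 1: C/T = 4/12 = 1/3 (approx. 0.3333)
  Task 2: C/T = 1/29 (approx. 0.0345)
  Task 3: C/T = 15/46 (approx. 0.3261)
Total utilization U = 1/3 + 1/29 + 15/46 = 2777/4002
Rounded to 4 decimal places: U = 0.6939
RM (Liu & Layland) bound for 3 tasks = 0.779763; compare with U = 2777/4002 (approx. 0.693903)
U <= bound, so schedulable by RM sufficient condition.

0.6939


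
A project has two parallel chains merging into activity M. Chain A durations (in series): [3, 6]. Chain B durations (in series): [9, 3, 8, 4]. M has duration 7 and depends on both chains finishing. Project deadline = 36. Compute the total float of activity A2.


Forward pass: ES(A2) = sum of predecessors on chain A = 3
EF = ES + duration = 3 + 6 = 9
Backward pass: LF(M) = deadline = 36; LS(M) = 36 - 7 = 29
LF(A2) = LS(M) - sum(successors on chain A) = 29 - 0 = 29
LS = LF - duration = 29 - 6 = 23
Total float = LS - ES = 23 - 3 = 20

20


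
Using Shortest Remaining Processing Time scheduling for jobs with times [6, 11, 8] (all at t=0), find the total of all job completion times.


Since all jobs arrive at t=0, SRPT equals SPT ordering.
SPT order: [6, 8, 11]
Completion times:
  Job 1: p=6, C=6
  Job 2: p=8, C=14
  Job 3: p=11, C=25
Total completion time = 6 + 14 + 25 = 45

45


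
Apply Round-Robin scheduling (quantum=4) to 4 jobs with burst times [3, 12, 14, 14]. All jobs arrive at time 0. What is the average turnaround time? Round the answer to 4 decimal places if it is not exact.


Time quantum = 4
Execution trace:
  J1 runs 3 units, time = 3
  J2 runs 4 units, time = 7
  J3 runs 4 units, time = 11
  J4 runs 4 units, time = 15
  J2 runs 4 units, time = 19
  J3 runs 4 units, time = 23
  J4 runs 4 units, time = 27
  J2 runs 4 units, time = 31
  J3 runs 4 units, time = 35
  J4 runs 4 units, time = 39
  J3 runs 2 units, time = 41
  J4 runs 2 units, time = 43
Finish times: [3, 31, 41, 43]
Average turnaround = 118/4 = 29.5

29.5


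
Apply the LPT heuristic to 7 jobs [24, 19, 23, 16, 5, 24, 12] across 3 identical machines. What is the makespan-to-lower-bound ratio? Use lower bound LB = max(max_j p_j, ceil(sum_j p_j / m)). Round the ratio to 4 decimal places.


LPT order: [24, 24, 23, 19, 16, 12, 5]
Machine loads after assignment: [40, 41, 42]
LPT makespan = 42
Lower bound = max(max_job, ceil(total/3)) = max(24, 41) = 41
Ratio = 42 / 41 = 1.0244

1.0244


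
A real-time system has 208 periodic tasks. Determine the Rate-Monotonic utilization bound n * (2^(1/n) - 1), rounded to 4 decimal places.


Compute 2^(1/208) = 1.0033379971
Subtract 1: 1.0033379971 - 1 = 0.0033379971
Multiply by n: 208 * 0.0033379971 = 0.6943033968
Round to 4 dp: 0.6943

0.6943


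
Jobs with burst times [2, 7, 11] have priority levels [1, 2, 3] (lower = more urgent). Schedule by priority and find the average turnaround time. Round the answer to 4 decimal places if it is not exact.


Sort by priority (ascending = highest first):
Order: [(1, 2), (2, 7), (3, 11)]
Completion times:
  Priority 1, burst=2, C=2
  Priority 2, burst=7, C=9
  Priority 3, burst=11, C=20
Average turnaround = 31/3 = 10.3333

10.3333


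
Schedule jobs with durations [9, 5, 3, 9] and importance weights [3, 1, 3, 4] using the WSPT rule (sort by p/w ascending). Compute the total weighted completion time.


Compute p/w ratios and sort ascending (WSPT): [(3, 3), (9, 4), (9, 3), (5, 1)]
Compute weighted completion times:
  Job (p=3,w=3): C=3, w*C=3*3=9
  Job (p=9,w=4): C=12, w*C=4*12=48
  Job (p=9,w=3): C=21, w*C=3*21=63
  Job (p=5,w=1): C=26, w*C=1*26=26
Total weighted completion time = 146

146


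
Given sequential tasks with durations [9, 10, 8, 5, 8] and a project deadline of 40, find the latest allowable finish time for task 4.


LF(activity 4) = deadline - sum of successor durations
Successors: activities 5 through 5 with durations [8]
Sum of successor durations = 8
LF = 40 - 8 = 32

32


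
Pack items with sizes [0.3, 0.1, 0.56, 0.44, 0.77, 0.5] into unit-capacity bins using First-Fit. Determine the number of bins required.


Place items sequentially using First-Fit:
  Item 0.3 -> new Bin 1
  Item 0.1 -> Bin 1 (now 0.4)
  Item 0.56 -> Bin 1 (now 0.96)
  Item 0.44 -> new Bin 2
  Item 0.77 -> new Bin 3
  Item 0.5 -> Bin 2 (now 0.94)
Total bins used = 3

3


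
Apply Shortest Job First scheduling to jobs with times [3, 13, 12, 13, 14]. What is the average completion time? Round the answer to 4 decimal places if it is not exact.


SJF order (ascending): [3, 12, 13, 13, 14]
Completion times:
  Job 1: burst=3, C=3
  Job 2: burst=12, C=15
  Job 3: burst=13, C=28
  Job 4: burst=13, C=41
  Job 5: burst=14, C=55
Average completion = 142/5 = 28.4

28.4


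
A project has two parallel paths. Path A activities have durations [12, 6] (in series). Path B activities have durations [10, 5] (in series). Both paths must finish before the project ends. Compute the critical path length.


Path A total = 12 + 6 = 18
Path B total = 10 + 5 = 15
Critical path = longest path = max(18, 15) = 18

18
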